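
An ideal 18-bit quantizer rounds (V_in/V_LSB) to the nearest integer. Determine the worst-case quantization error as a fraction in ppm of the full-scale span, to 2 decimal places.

Rounding → worst-case error = ½ LSB = V_FS/2^19, so 1e+06/524288 = 1.90735 ppm of full scale.

1.91 ppm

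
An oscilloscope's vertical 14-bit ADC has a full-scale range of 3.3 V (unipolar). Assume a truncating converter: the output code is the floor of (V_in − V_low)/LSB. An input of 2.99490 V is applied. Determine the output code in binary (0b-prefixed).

code 0b11101000010101 (decimal 14869)

Full-scale span = 3.3 V; LSB = 3.3/2^14 = 201.42 µV.
(V_in − V_low)/LSB = (2.99490 − 0) / 0.000201416 = 14869.225.
⌊·⌋(14869.225) = 14869.
In binary (0b-prefixed): 0b11101000010101.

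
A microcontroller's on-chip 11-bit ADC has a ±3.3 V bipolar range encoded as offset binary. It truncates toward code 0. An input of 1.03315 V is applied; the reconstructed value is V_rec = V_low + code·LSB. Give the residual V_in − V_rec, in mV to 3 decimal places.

Step size: 6.6 V ÷ 2^11 = 3.223 mV.
(1.03315 − (−3.3))/0.00322266 = 1344.5896; ⌊·⌋ gives code 1344.
V_rec = (−3.3) + 1344·0.00322266 = 1.03125 V.
Error = 1.03315 − 1.03125 = 0.0019 V = 1.900 mV.

1.900 mV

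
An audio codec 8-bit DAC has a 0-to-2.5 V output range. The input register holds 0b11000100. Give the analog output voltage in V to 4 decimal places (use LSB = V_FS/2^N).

1.9141 V

LSB = 2.5 V / 2^8 = 9.766 mV.
Code 0b11000100 = 196 decimal.
V_out = 0 + 196 × 0.00976562 V = 1.91406 V.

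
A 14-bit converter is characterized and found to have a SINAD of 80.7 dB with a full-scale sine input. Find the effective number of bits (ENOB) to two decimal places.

ENOB = (SINAD − 1.76) / 6.02 = (80.7 − 1.76)/6.02 = 13.113.

13.11 bits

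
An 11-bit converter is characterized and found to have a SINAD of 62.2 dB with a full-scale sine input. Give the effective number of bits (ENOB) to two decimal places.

ENOB = (SINAD − 1.76) / 6.02 = (62.2 − 1.76)/6.02 = 10.040.

10.04 bits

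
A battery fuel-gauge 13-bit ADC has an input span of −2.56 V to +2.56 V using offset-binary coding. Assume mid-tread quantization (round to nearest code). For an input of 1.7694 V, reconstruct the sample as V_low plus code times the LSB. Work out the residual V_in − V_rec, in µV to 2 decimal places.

One LSB is 5.12 V / 8192 = 0.625 mV.
Scaled input = 6927.0400 LSBs, so code = 6927.
Reconstructed: 1.769375 V.
Difference: 2.5e-05 V → 25.00 µV.

25.00 µV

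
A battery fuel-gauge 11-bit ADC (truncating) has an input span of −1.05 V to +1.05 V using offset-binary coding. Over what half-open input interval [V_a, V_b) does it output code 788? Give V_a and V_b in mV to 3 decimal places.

[-241.992 mV, -240.967 mV)

LSB = 2.1/2^11 = 1.025 mV.
V_a = V_low + 788·LSB = -0.241992 V; V_b = V_low + 789·LSB = -0.240967 V.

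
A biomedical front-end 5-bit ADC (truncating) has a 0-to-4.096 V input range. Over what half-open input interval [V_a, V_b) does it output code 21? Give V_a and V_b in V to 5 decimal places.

[2.68800 V, 2.81600 V)

LSB = 4.096/2^5 = 128.000 mV.
V_a = V_low + 21·LSB = 2.688 V; V_b = V_low + 22·LSB = 2.816 V.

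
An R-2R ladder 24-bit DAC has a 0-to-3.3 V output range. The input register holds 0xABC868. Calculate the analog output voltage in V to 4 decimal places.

2.2144 V

LSB = 3.3 V / 2^24 = 0.20 µV.
Code 0xABC868 = 11257960 decimal.
V_out = 0 + 11257960 × 1.96695e-07 V = 2.21439 V.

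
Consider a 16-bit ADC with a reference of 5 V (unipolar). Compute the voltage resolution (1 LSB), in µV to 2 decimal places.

Full-scale span = 5 V.
LSB = 5 / 2^16 = 5 / 65536 = 7.62939e-05 V = 76.29 µV.

76.29 µV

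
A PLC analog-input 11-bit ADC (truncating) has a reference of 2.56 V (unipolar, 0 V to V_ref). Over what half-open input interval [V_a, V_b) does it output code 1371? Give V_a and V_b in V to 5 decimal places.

[1.71375 V, 1.71500 V)

LSB = 2.56/2^11 = 1.250 mV.
V_a = V_low + 1371·LSB = 1.71375 V; V_b = V_low + 1372·LSB = 1.715 V.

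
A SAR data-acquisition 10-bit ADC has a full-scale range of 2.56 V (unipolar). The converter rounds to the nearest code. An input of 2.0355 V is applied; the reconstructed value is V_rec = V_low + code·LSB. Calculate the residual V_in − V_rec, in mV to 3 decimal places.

0.500 mV

LSB = 2.56/2^10 = 2.500 mV.
(2.0355 − 0)/0.0025 = 814.2000; round gives code 814.
Reconstructed: 2.035 V.
V_in − V_rec = 0.0005 V = 0.500 mV.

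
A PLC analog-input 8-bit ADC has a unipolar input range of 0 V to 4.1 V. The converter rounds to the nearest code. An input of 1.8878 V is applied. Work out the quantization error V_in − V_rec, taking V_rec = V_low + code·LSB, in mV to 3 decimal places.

-2.044 mV

One LSB is 4.1 V / 256 = 16.016 mV.
Scaled input = 117.8724 LSBs, so code = 118.
V_rec = 0 + 118·0.0160156 = 1.8898438 V.
Difference: -0.00204375 V → -2.044 mV.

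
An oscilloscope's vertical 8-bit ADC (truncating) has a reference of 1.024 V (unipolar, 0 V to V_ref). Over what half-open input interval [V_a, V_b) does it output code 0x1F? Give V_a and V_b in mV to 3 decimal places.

LSB = 1.024/2^8 = 4.000 mV.
Code 0x1F = 31 decimal.
V_a = V_low + 31·LSB = 0.124 V; V_b = V_low + 32·LSB = 0.128 V.

[124.000 mV, 128.000 mV)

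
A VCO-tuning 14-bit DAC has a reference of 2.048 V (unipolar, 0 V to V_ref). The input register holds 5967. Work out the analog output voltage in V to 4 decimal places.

0.7459 V

LSB = 2.048 V / 2^14 = 125.00 µV.
V_out = 0 + 5967 × 0.000125 V = 0.745875 V.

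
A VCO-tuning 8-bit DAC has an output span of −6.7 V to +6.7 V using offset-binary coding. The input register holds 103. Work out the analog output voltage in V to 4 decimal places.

-1.3086 V

LSB = 13.4 V / 2^8 = 52.344 mV.
V_out = (−6.7) + 103 × 0.0523438 V = -1.30859 V.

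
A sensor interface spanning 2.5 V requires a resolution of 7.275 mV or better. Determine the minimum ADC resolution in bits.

9 bits

Number of steps required ≥ 2.5 V / 7.275 mV = 343.64.
Need 2^N ≥ 343.64; 2^8 = 256, 2^9 = 512.
Minimum N = 9.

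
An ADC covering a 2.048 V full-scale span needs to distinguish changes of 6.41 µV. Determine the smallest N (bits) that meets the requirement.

Number of steps required ≥ 2.048 V / 6.41 µV = 319500.78.
Need 2^N ≥ 319500.78; 2^18 = 262144, 2^19 = 524288.
Minimum N = 19.

19 bits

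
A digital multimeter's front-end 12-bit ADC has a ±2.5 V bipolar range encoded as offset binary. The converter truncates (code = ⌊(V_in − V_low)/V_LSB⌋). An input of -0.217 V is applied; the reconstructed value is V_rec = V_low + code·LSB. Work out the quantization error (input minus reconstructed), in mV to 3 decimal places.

0.285 mV

One LSB is 5 V / 4096 = 1.221 mV.
(-0.217 − (−2.5))/0.0012207 = 1870.2336; ⌊·⌋ gives code 1870.
Reconstructed: -0.21728516 V.
Difference: 0.000285156 V → 0.285 mV.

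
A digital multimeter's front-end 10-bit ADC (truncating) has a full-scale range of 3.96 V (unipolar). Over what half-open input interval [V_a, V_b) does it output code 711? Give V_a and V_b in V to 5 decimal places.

LSB = 3.96/2^10 = 3.867 mV.
V_a = V_low + 711·LSB = 2.74957 V; V_b = V_low + 712·LSB = 2.75344 V.

[2.74957 V, 2.75344 V)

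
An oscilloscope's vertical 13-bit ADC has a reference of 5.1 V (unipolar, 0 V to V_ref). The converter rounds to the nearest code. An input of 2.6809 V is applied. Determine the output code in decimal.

With 8192 levels over 5.1 V, one step is 0.623 mV.
Input sits at 4306.261 steps above V_low.
round(4306.261) = 4306.

code 4306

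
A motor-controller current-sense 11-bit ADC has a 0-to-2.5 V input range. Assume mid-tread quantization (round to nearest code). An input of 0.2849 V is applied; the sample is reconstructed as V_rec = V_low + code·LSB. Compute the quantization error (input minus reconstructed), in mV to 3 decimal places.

LSB = 2.5/2^11 = 1.221 mV.
(0.2849 − 0)/0.0012207 = 233.3901; round gives code 233.
Code 233 maps back to 0 + 233×0.0012207 V = 0.28442383 V.
Difference: 0.000476172 V → 0.476 mV.

0.476 mV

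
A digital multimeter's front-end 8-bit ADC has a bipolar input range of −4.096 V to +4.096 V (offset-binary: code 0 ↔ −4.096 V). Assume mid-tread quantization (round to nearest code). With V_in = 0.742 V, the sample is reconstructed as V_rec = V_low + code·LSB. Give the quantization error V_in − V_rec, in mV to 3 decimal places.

6.000 mV

LSB = 8.192/2^8 = 32.000 mV.
Scaled input = 151.1875 LSBs, so code = 151.
Reconstructed: 0.736 V.
Error = 0.742 − 0.736 = 0.006 V = 6.000 mV.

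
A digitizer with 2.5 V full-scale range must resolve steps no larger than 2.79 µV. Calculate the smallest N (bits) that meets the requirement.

Number of steps required ≥ 2.5 V / 2.79 µV = 896057.35.
Need 2^N ≥ 896057.35; 2^19 = 524288, 2^20 = 1048576.
Minimum N = 20.

20 bits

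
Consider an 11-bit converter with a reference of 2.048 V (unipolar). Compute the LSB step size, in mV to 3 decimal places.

1.000 mV

Full-scale span = 2.048 V.
LSB = 2.048 / 2^11 = 2.048 / 2048 = 0.001 V = 1.000 mV.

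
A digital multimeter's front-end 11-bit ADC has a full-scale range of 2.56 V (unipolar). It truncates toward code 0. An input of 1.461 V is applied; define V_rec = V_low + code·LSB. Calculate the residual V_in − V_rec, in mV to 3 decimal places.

One LSB is 2.56 V / 2048 = 1.250 mV.
Scaled input = 1168.8000 LSBs, so code = 1168.
V_rec = 0 + 1168·0.00125 = 1.46 V.
Difference: 0.001 V → 1.000 mV.

1.000 mV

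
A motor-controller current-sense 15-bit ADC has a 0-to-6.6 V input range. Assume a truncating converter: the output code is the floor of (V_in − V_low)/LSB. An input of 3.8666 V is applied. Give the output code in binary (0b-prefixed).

LSB = 6.6 V / 32768 = 201.42 µV.
(3.8666 − 0) / 0.000201416 = 19197.083 LSBs.
⌊·⌋(19197.083) = 19197.
In binary (0b-prefixed): 0b100101011111101.

code 0b100101011111101 (decimal 19197)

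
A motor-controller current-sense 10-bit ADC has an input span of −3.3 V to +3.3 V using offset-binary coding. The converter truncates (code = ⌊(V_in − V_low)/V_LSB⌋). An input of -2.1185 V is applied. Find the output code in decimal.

code 183

With 1024 levels over 6.6 V, one step is 6.445 mV.
(V_in − V_low)/LSB = (-2.1185 − (−3.3)) / 0.00644531 = 183.312.
⌊·⌋(183.312) = 183.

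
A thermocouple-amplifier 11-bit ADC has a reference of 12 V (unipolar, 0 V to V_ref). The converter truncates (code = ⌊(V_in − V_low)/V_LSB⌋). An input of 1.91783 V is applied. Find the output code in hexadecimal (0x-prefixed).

code 0x147 (decimal 327)

Full-scale span = 12 V; LSB = 12/2^11 = 5.859 mV.
(1.91783 − 0) / 0.00585938 = 327.310 LSBs.
So the output code is 327.
In hexadecimal (0x-prefixed): 0x147.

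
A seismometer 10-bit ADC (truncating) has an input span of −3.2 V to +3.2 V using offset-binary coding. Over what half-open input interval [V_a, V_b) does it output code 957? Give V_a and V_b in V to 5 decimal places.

[2.78125 V, 2.78750 V)

LSB = 6.4/2^10 = 6.250 mV.
V_a = V_low + 957·LSB = 2.78125 V; V_b = V_low + 958·LSB = 2.7875 V.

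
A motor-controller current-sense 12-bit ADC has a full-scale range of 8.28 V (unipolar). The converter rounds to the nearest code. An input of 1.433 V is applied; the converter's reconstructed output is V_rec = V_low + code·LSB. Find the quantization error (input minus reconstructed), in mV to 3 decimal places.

Step size: 8.28 V ÷ 2^12 = 2.021 mV.
(V_in − V_low)/LSB = (1.433 − 0)/0.00202148 = 708.8850 → code 709 (round).
Reconstructed: 1.4332324 V.
V_in − V_rec = -0.000232422 V = -0.232 mV.

-0.232 mV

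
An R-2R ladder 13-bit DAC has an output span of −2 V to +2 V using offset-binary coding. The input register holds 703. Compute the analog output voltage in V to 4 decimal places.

-1.6567 V

LSB = 4 V / 2^13 = 488.28 µV.
V_out = (−2) + 703 × 0.000488281 V = -1.65674 V.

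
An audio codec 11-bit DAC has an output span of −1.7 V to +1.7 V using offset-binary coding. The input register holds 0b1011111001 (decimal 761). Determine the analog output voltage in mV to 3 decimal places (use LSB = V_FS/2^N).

LSB = 3.4 V / 2^11 = 1.660 mV.
Code 0b1011111001 = 761 decimal.
V_out = (−1.7) + 761 × 0.00166016 V = -0.436621 V.
= -436.621 mV.

-436.621 mV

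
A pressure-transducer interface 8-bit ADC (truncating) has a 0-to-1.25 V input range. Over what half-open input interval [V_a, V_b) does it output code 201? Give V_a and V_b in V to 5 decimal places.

[0.98145 V, 0.98633 V)

LSB = 1.25/2^8 = 4.883 mV.
V_a = V_low + 201·LSB = 0.981445 V; V_b = V_low + 202·LSB = 0.986328 V.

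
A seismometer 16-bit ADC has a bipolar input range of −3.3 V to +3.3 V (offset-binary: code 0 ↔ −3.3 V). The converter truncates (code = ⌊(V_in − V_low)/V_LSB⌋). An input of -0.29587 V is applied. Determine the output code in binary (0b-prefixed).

With 65536 levels over 6.6 V, one step is 100.71 µV.
(V_in − V_low)/LSB = (-0.29587 − (−3.3)) / 0.000100708 = 29830.101.
⌊·⌋(29830.101) = 29830.
In binary (0b-prefixed): 0b111010010000110.

code 0b111010010000110 (decimal 29830)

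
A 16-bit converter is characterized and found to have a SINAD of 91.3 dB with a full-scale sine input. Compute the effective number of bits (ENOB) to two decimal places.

14.87 bits

ENOB = (SINAD − 1.76) / 6.02 = (91.3 − 1.76)/6.02 = 14.874.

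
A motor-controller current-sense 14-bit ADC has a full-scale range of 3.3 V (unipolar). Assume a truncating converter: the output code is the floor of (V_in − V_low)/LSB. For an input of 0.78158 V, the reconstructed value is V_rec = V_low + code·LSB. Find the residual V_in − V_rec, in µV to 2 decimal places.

85.86 µV

LSB = 3.3/2^14 = 201.42 µV.
Scaled input = 3880.4263 LSBs, so code = 3880.
V_rec = 0 + 3880·0.000201416 = 0.78149414 V.
Difference: 8.58594e-05 V → 85.86 µV.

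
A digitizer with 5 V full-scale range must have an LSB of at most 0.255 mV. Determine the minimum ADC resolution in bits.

Number of steps required ≥ 5 V / 0.255 mV = 19607.84.
Need 2^N ≥ 19607.84; 2^14 = 16384, 2^15 = 32768.
Minimum N = 15.

15 bits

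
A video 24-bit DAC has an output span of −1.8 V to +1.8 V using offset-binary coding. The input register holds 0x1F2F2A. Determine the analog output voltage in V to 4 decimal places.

-1.3615 V

LSB = 3.6 V / 2^24 = 0.21 µV.
Code 0x1F2F2A = 2043690 decimal.
V_out = (−1.8) + 2043690 × 2.14577e-07 V = -1.36147 V.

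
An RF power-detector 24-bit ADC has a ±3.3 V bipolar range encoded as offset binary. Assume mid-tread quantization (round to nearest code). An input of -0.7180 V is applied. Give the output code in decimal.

LSB = 6.6 V / 16777216 = 0.39 µV.
(-0.7180 − (−3.3)) / 3.93391e-07 = 6563450.259 LSBs.
So the output code is 6563450.

code 6563450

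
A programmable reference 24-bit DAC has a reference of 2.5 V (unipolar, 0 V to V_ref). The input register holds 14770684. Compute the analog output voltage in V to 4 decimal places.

2.2010 V

LSB = 2.5 V / 2^24 = 0.15 µV.
V_out = 0 + 14770684 × 1.49012e-07 V = 2.201 V.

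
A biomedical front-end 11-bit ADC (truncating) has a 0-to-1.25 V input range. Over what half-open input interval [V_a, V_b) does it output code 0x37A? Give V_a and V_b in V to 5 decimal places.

[0.54321 V, 0.54382 V)

LSB = 1.25/2^11 = 0.610 mV.
Code 0x37A = 890 decimal.
V_a = V_low + 890·LSB = 0.543213 V; V_b = V_low + 891·LSB = 0.543823 V.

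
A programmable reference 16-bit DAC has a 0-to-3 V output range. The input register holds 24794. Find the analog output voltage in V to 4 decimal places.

1.1350 V

LSB = 3 V / 2^16 = 45.78 µV.
V_out = 0 + 24794 × 4.57764e-05 V = 1.13498 V.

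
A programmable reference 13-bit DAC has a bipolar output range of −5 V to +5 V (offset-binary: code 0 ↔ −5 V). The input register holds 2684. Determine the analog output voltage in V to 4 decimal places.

LSB = 10 V / 2^13 = 1.221 mV.
V_out = (−5) + 2684 × 0.0012207 V = -1.72363 V.

-1.7236 V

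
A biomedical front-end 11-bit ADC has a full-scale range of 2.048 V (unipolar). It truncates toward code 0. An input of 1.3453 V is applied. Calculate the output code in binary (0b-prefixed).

code 0b10101000001 (decimal 1345)

With 2048 levels over 2.048 V, one step is 1.000 mV.
(V_in − V_low)/LSB = (1.3453 − 0) / 0.001 = 1345.300.
So the output code is 1345.
In binary (0b-prefixed): 0b10101000001.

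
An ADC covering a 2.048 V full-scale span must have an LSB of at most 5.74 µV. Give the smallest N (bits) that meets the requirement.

19 bits

Number of steps required ≥ 2.048 V / 5.74 µV = 356794.43.
Need 2^N ≥ 356794.43; 2^18 = 262144, 2^19 = 524288.
Minimum N = 19.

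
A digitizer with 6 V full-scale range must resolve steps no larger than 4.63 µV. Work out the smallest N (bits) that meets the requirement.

Number of steps required ≥ 6 V / 4.63 µV = 1295896.33.
Need 2^N ≥ 1295896.33; 2^20 = 1048576, 2^21 = 2097152.
Minimum N = 21.

21 bits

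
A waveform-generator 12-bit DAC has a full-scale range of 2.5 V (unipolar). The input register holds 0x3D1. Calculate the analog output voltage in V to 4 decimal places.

0.5963 V

LSB = 2.5 V / 2^12 = 0.610 mV.
Code 0x3D1 = 977 decimal.
V_out = 0 + 977 × 0.000610352 V = 0.596313 V.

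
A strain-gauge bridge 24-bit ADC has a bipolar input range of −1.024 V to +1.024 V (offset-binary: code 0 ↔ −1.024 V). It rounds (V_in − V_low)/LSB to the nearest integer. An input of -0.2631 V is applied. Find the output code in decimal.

code 6233293

With 16777216 levels over 2.048 V, one step is 0.12 µV.
(V_in − V_low)/LSB = (-0.2631 − (−1.024)) / 1.2207e-07 = 6233292.800.
round(6233292.800) = 6233293.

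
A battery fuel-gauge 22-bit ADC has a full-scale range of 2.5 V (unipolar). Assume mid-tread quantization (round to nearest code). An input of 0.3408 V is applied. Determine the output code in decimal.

code 571768

LSB = 2.5 V / 4194304 = 0.60 µV.
(0.3408 − 0) / 5.96046e-07 = 571767.521 LSBs.
So the output code is 571768.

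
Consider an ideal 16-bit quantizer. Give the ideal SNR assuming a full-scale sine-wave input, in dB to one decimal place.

98.1 dB

SNR ≈ 6.02·N + 1.76 dB = 6.02·16 + 1.76 = 98.08 dB.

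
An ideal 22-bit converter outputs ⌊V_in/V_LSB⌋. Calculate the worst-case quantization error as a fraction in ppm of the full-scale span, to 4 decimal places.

Truncating → worst-case error = 1 LSB = V_FS/2^22, so 1e+06/4194304 = 0.238419 ppm of full scale.

0.2384 ppm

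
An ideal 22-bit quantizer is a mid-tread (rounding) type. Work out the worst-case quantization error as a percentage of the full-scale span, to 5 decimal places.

0.00001 %

Rounding → worst-case error = ½ LSB = V_FS/2^23, so 100/8388608 = 1.19209e-05 % of full scale.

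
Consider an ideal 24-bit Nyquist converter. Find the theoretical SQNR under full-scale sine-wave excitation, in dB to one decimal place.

SNR ≈ 6.02·N + 1.76 dB = 6.02·24 + 1.76 = 146.24 dB.

146.2 dB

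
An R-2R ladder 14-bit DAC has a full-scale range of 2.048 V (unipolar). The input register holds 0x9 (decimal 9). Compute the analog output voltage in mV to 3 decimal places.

LSB = 2.048 V / 2^14 = 125.00 µV.
Code 0x9 = 9 decimal.
V_out = 0 + 9 × 0.000125 V = 0.001125 V.
= 1.125 mV.

1.125 mV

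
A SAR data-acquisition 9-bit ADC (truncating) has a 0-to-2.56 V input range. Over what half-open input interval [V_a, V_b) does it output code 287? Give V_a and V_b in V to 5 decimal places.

LSB = 2.56/2^9 = 5.000 mV.
V_a = V_low + 287·LSB = 1.435 V; V_b = V_low + 288·LSB = 1.44 V.

[1.43500 V, 1.44000 V)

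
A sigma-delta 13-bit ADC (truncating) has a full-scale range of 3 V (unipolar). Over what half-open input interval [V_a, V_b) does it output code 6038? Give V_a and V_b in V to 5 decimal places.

LSB = 3/2^13 = 366.21 µV.
V_a = V_low + 6038·LSB = 2.21118 V; V_b = V_low + 6039·LSB = 2.21155 V.

[2.21118 V, 2.21155 V)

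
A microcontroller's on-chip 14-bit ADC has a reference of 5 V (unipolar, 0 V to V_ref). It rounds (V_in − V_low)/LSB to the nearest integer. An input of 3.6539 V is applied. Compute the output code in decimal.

Full-scale span = 5 V; LSB = 5/2^14 = 305.18 µV.
Input sits at 11973.100 steps above V_low.
So the output code is 11973.

code 11973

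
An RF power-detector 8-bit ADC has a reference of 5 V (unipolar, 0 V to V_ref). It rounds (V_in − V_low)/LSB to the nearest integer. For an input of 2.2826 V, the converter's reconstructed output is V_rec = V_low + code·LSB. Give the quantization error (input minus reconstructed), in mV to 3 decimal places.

Step size: 5 V ÷ 2^8 = 19.531 mV.
(V_in − V_low)/LSB = (2.2826 − 0)/0.0195312 = 116.8691 → code 117 (round).
Reconstructed: 2.2851562 V.
V_in − V_rec = -0.00255625 V = -2.556 mV.

-2.556 mV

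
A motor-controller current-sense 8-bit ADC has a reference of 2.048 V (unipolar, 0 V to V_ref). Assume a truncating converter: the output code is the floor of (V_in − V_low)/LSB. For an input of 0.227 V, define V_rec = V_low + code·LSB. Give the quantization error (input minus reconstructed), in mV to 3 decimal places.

3.000 mV

LSB = 2.048/2^8 = 8.000 mV.
(V_in − V_low)/LSB = (0.227 − 0)/0.008 = 28.3750 → code 28 (floor).
V_rec = 0 + 28·0.008 = 0.224 V.
Difference: 0.003 V → 3.000 mV.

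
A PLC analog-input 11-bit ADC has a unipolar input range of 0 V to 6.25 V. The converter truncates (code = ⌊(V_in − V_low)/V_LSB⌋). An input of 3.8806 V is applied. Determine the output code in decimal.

Full-scale span = 6.25 V; LSB = 6.25/2^11 = 3.052 mV.
(3.8806 − 0) / 0.00305176 = 1271.595 LSBs.
⌊·⌋(1271.595) = 1271.

code 1271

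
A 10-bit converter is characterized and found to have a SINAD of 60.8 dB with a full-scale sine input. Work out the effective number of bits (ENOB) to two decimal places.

ENOB = (SINAD − 1.76) / 6.02 = (60.8 − 1.76)/6.02 = 9.807.

9.81 bits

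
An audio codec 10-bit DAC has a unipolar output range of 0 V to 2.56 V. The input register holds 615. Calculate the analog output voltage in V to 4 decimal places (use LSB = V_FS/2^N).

LSB = 2.56 V / 2^10 = 2.500 mV.
V_out = 0 + 615 × 0.0025 V = 1.5375 V.

1.5375 V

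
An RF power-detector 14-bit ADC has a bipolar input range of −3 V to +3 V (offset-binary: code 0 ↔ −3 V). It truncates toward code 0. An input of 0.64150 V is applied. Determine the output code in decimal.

code 9943

Full-scale span = 6 V; LSB = 6/2^14 = 366.21 µV.
Input sits at 9943.723 steps above V_low.
Floor → code 9943.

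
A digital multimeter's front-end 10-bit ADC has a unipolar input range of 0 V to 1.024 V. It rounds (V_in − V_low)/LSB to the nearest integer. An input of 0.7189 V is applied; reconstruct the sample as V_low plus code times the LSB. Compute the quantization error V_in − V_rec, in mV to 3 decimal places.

-0.100 mV

One LSB is 1.024 V / 1024 = 1.000 mV.
(V_in − V_low)/LSB = (0.7189 − 0)/0.001 = 718.9000 → code 719 (round).
V_rec = 0 + 719·0.001 = 0.719 V.
Difference: -0.0001 V → -0.100 mV.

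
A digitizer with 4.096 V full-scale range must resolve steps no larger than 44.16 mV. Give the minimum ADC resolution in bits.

Number of steps required ≥ 4.096 V / 44.16 mV = 92.75.
Need 2^N ≥ 92.75; 2^6 = 64, 2^7 = 128.
Minimum N = 7.

7 bits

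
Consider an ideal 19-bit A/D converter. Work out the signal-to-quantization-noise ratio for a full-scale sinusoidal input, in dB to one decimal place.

SNR ≈ 6.02·N + 1.76 dB = 6.02·19 + 1.76 = 116.14 dB.

116.1 dB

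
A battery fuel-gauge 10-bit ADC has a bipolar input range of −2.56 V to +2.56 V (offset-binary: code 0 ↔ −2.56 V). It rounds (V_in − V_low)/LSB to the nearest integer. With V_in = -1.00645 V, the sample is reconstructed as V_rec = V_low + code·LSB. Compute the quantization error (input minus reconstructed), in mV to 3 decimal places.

-1.450 mV

Step size: 5.12 V ÷ 2^10 = 5.000 mV.
(-1.00645 − (−2.56))/0.005 = 310.7100; round gives code 311.
V_rec = (−2.56) + 311·0.005 = -1.005 V.
Difference: -0.00145 V → -1.450 mV.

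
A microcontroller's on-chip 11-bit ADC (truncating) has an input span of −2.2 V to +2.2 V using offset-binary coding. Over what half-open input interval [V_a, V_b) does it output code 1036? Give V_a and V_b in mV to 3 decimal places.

[25.781 mV, 27.930 mV)

LSB = 4.4/2^11 = 2.148 mV.
V_a = V_low + 1036·LSB = 0.0257812 V; V_b = V_low + 1037·LSB = 0.0279297 V.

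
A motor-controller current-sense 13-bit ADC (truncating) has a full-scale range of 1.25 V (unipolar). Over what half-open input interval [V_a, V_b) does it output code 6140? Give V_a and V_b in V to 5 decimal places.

LSB = 1.25/2^13 = 152.59 µV.
V_a = V_low + 6140·LSB = 0.93689 V; V_b = V_low + 6141·LSB = 0.937042 V.

[0.93689 V, 0.93704 V)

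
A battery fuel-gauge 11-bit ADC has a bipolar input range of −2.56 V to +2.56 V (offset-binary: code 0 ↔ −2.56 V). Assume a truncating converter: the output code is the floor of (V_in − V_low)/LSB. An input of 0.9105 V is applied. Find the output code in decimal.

With 2048 levels over 5.12 V, one step is 2.500 mV.
(V_in − V_low)/LSB = (0.9105 − (−2.56)) / 0.0025 = 1388.200.
Floor → code 1388.

code 1388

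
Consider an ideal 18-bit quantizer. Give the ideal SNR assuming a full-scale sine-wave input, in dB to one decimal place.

110.1 dB

SNR ≈ 6.02·N + 1.76 dB = 6.02·18 + 1.76 = 110.12 dB.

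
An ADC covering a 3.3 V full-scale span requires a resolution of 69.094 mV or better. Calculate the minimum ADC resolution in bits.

Number of steps required ≥ 3.3 V / 69.094 mV = 47.76.
Need 2^N ≥ 47.76; 2^5 = 32, 2^6 = 64.
Minimum N = 6.

6 bits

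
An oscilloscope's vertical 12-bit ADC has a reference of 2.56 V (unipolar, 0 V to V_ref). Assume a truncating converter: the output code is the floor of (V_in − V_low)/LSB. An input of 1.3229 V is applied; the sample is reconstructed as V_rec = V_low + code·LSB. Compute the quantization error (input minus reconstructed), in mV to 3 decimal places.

0.400 mV

One LSB is 2.56 V / 4096 = 0.625 mV.
(1.3229 − 0)/0.000625 = 2116.6400; ⌊·⌋ gives code 2116.
Code 2116 maps back to 0 + 2116×0.000625 V = 1.3225 V.
V_in − V_rec = 0.0004 V = 0.400 mV.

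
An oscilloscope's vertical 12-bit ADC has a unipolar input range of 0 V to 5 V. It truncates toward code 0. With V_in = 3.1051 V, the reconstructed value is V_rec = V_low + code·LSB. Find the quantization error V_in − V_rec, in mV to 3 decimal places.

LSB = 5/2^12 = 1.221 mV.
(V_in − V_low)/LSB = (3.1051 − 0)/0.0012207 = 2543.6979 → code 2543 (floor).
Reconstructed: 3.104248 V.
Difference: 0.000851953 V → 0.852 mV.

0.852 mV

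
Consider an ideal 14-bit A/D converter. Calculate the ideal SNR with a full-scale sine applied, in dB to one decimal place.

86.0 dB

SNR ≈ 6.02·N + 1.76 dB = 6.02·14 + 1.76 = 86.04 dB.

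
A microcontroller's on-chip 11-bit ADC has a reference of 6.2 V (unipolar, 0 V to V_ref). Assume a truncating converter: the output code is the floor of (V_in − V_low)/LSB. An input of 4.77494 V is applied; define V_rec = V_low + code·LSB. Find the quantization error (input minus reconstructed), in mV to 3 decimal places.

0.819 mV

LSB = 6.2/2^11 = 3.027 mV.
(V_in − V_low)/LSB = (4.77494 − 0)/0.00302734 = 1577.2705 → code 1577 (floor).
Code 1577 maps back to 0 + 1577×0.00302734 V = 4.7741211 V.
Error = 4.77494 − 4.7741211 = 0.000818906 V = 0.819 mV.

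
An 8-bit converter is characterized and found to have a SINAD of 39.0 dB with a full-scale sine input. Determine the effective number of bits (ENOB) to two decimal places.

ENOB = (SINAD − 1.76) / 6.02 = (39.0 − 1.76)/6.02 = 6.186.

6.19 bits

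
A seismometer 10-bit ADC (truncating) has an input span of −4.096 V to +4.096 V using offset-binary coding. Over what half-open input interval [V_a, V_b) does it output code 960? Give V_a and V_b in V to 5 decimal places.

[3.58400 V, 3.59200 V)

LSB = 8.192/2^10 = 8.000 mV.
V_a = V_low + 960·LSB = 3.584 V; V_b = V_low + 961·LSB = 3.592 V.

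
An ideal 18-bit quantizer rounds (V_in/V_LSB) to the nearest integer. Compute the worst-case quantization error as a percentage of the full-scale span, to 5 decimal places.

Rounding → worst-case error = ½ LSB = V_FS/2^19, so 100/524288 = 0.000190735 % of full scale.

0.00019 %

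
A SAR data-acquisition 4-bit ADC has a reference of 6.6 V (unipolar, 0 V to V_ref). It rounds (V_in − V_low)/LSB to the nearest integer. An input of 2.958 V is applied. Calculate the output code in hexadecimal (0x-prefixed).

code 0x7 (decimal 7)

Full-scale span = 6.6 V; LSB = 6.6/2^4 = 412.500 mV.
(V_in − V_low)/LSB = (2.958 − 0) / 0.4125 = 7.171.
round(7.171) = 7.
In hexadecimal (0x-prefixed): 0x7.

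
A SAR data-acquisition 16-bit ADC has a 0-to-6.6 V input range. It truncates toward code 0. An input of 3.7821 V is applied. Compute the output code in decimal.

Full-scale span = 6.6 V; LSB = 6.6/2^16 = 100.71 µV.
(V_in − V_low)/LSB = (3.7821 − 0) / 0.000100708 = 37555.107.
Floor → code 37555.

code 37555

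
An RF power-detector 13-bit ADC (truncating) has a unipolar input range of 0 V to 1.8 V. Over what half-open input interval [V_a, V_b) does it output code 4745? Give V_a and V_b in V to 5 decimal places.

[1.04260 V, 1.04282 V)

LSB = 1.8/2^13 = 219.73 µV.
V_a = V_low + 4745·LSB = 1.0426 V; V_b = V_low + 4746·LSB = 1.04282 V.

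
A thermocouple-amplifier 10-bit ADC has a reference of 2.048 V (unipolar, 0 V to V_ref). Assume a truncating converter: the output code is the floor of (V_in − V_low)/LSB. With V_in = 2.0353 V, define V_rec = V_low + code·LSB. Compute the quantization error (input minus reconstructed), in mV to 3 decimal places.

One LSB is 2.048 V / 1024 = 2.000 mV.
(2.0353 − 0)/0.002 = 1017.6500; ⌊·⌋ gives code 1017.
Reconstructed: 2.034 V.
Difference: 0.0013 V → 1.300 mV.

1.300 mV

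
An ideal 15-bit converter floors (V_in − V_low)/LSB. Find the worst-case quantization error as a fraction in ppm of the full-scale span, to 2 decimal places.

Truncating → worst-case error = 1 LSB = V_FS/2^15, so 1e+06/32768 = 30.5176 ppm of full scale.

30.52 ppm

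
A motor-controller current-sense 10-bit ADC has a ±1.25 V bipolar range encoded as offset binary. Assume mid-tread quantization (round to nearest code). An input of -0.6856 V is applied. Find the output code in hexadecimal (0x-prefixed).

code 0xE7 (decimal 231)

With 1024 levels over 2.5 V, one step is 2.441 mV.
(-0.6856 − (−1.25)) / 0.00244141 = 231.178 LSBs.
round(231.178) = 231.
In hexadecimal (0x-prefixed): 0xE7.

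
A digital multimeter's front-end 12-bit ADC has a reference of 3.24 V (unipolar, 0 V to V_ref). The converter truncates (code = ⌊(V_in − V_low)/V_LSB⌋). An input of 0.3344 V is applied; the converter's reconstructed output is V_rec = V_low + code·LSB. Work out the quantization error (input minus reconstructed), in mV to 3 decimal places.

0.591 mV

Step size: 3.24 V ÷ 2^12 = 0.791 mV.
(0.3344 − 0)/0.000791016 = 422.7477; ⌊·⌋ gives code 422.
Code 422 maps back to 0 + 422×0.000791016 V = 0.33380859 V.
Error = 0.3344 − 0.33380859 = 0.000591406 V = 0.591 mV.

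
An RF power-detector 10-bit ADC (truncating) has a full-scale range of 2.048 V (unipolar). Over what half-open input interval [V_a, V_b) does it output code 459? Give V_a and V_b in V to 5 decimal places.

LSB = 2.048/2^10 = 2.000 mV.
V_a = V_low + 459·LSB = 0.918 V; V_b = V_low + 460·LSB = 0.92 V.

[0.91800 V, 0.92000 V)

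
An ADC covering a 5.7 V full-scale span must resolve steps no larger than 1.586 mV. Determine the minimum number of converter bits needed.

Number of steps required ≥ 5.7 V / 1.586 mV = 3593.95.
Need 2^N ≥ 3593.95; 2^11 = 2048, 2^12 = 4096.
Minimum N = 12.

12 bits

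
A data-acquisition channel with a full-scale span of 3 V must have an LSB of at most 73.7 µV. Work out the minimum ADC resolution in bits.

16 bits

Number of steps required ≥ 3 V / 73.7 µV = 40705.56.
Need 2^N ≥ 40705.56; 2^15 = 32768, 2^16 = 65536.
Minimum N = 16.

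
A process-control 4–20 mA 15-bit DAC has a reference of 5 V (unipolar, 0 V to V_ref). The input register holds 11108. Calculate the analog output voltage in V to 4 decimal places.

1.6949 V

LSB = 5 V / 2^15 = 152.59 µV.
V_out = 0 + 11108 × 0.000152588 V = 1.69495 V.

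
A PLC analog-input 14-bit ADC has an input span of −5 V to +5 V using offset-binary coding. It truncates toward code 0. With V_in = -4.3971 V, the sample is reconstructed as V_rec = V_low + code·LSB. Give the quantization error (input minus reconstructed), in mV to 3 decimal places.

One LSB is 10 V / 16384 = 0.610 mV.
Scaled input = 987.7914 LSBs, so code = 987.
V_rec = (−5) + 987·0.000610352 = -4.397583 V.
Error = -4.3971 − (−4.397583) = 0.000483008 V = 0.483 mV.

0.483 mV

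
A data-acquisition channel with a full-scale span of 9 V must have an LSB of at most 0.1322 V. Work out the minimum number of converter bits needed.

7 bits

Number of steps required ≥ 9 V / 0.1322 V = 68.08.
Need 2^N ≥ 68.08; 2^6 = 64, 2^7 = 128.
Minimum N = 7.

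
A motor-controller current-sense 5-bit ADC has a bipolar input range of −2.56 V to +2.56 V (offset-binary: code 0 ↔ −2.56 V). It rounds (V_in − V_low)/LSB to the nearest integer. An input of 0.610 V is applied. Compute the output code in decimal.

code 20

Full-scale span = 5.12 V; LSB = 5.12/2^5 = 160.000 mV.
(0.610 − (−2.56)) / 0.16 = 19.812 LSBs.
Round → code 20.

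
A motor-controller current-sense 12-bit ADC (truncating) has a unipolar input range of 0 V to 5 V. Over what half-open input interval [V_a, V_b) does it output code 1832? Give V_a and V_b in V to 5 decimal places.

LSB = 5/2^12 = 1.221 mV.
V_a = V_low + 1832·LSB = 2.23633 V; V_b = V_low + 1833·LSB = 2.23755 V.

[2.23633 V, 2.23755 V)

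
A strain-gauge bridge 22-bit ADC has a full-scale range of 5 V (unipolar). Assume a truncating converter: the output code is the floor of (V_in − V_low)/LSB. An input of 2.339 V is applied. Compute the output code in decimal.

With 4194304 levels over 5 V, one step is 1.19 µV.
(2.339 − 0) / 1.19209e-06 = 1962095.411 LSBs.
⌊·⌋(1962095.411) = 1962095.

code 1962095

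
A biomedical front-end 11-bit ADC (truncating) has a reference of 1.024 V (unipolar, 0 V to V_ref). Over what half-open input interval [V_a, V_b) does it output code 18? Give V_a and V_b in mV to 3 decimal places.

LSB = 1.024/2^11 = 0.500 mV.
V_a = V_low + 18·LSB = 0.009 V; V_b = V_low + 19·LSB = 0.0095 V.

[9.000 mV, 9.500 mV)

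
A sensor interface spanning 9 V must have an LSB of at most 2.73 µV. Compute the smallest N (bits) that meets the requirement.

Number of steps required ≥ 9 V / 2.73 µV = 3296703.30.
Need 2^N ≥ 3296703.30; 2^21 = 2097152, 2^22 = 4194304.
Minimum N = 22.

22 bits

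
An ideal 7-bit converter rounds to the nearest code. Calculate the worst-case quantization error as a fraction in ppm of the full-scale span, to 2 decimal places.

Rounding → worst-case error = ½ LSB = V_FS/2^8, so 1e+06/256 = 3906.25 ppm of full scale.

3906.25 ppm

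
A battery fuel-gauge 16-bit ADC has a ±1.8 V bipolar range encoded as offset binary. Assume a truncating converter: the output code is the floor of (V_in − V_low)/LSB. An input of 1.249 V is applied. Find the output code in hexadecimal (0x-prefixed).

code 0xD8D1 (decimal 55505)

With 65536 levels over 3.6 V, one step is 54.93 µV.
(V_in − V_low)/LSB = (1.249 − (−1.8)) / 5.49316e-05 = 55505.351.
⌊·⌋(55505.351) = 55505.
In hexadecimal (0x-prefixed): 0xD8D1.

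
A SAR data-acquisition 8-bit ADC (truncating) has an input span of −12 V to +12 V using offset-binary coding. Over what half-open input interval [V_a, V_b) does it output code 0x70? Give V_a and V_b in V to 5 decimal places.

LSB = 24/2^8 = 93.750 mV.
Code 0x70 = 112 decimal.
V_a = V_low + 112·LSB = -1.5 V; V_b = V_low + 113·LSB = -1.40625 V.

[-1.50000 V, -1.40625 V)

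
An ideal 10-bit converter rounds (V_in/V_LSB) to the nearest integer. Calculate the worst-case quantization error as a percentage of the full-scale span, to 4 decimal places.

Rounding → worst-case error = ½ LSB = V_FS/2^11, so 100/2048 = 0.0488281 % of full scale.

0.0488 %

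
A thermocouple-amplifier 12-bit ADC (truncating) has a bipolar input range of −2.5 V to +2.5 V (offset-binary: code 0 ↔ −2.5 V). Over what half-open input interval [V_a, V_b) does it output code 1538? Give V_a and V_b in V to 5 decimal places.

LSB = 5/2^12 = 1.221 mV.
V_a = V_low + 1538·LSB = -0.622559 V; V_b = V_low + 1539·LSB = -0.621338 V.

[-0.62256 V, -0.62134 V)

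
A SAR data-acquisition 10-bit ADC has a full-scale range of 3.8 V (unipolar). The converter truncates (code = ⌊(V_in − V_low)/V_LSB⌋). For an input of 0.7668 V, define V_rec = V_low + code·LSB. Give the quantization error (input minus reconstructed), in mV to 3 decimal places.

2.347 mV

LSB = 3.8/2^10 = 3.711 mV.
(V_in − V_low)/LSB = (0.7668 − 0)/0.00371094 = 206.6324 → code 206 (floor).
V_rec = 0 + 206·0.00371094 = 0.76445312 V.
Difference: 0.00234688 V → 2.347 mV.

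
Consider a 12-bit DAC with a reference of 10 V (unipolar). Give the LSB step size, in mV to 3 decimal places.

2.441 mV

Full-scale span = 10 V.
LSB = 10 / 2^12 = 10 / 4096 = 0.00244141 V = 2.441 mV.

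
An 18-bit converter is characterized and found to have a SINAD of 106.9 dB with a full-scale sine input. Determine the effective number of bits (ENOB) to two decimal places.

ENOB = (SINAD − 1.76) / 6.02 = (106.9 − 1.76)/6.02 = 17.465.

17.47 bits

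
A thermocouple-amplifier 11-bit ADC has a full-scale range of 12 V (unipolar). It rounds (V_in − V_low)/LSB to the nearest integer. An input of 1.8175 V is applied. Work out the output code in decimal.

LSB = 12 V / 2048 = 5.859 mV.
Input sits at 310.187 steps above V_low.
So the output code is 310.

code 310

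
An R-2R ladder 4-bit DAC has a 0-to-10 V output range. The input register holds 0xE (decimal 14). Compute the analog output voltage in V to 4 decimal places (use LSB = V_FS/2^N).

8.7500 V

LSB = 10 V / 2^4 = 0.6250 V.
Code 0xE = 14 decimal.
V_out = 0 + 14 × 0.625 V = 8.75 V.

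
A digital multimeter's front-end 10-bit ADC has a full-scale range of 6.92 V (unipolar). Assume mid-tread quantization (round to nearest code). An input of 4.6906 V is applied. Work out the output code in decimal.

With 1024 levels over 6.92 V, one step is 6.758 mV.
Input sits at 694.100 steps above V_low.
Round → code 694.

code 694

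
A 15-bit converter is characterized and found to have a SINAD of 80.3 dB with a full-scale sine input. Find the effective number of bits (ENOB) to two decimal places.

13.05 bits

ENOB = (SINAD − 1.76) / 6.02 = (80.3 − 1.76)/6.02 = 13.047.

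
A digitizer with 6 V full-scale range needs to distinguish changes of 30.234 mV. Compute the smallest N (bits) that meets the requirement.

8 bits

Number of steps required ≥ 6 V / 30.234 mV = 198.45.
Need 2^N ≥ 198.45; 2^7 = 128, 2^8 = 256.
Minimum N = 8.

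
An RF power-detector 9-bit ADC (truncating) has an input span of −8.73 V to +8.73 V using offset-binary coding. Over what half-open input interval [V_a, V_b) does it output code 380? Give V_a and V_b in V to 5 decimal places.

[4.22859 V, 4.26270 V)

LSB = 17.46/2^9 = 34.102 mV.
V_a = V_low + 380·LSB = 4.22859 V; V_b = V_low + 381·LSB = 4.2627 V.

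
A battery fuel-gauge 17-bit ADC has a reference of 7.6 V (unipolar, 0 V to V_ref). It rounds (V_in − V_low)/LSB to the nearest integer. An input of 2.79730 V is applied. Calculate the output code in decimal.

LSB = 7.6 V / 131072 = 57.98 µV.
(2.79730 − 0) / 5.79834e-05 = 48243.119 LSBs.
Round → code 48243.

code 48243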